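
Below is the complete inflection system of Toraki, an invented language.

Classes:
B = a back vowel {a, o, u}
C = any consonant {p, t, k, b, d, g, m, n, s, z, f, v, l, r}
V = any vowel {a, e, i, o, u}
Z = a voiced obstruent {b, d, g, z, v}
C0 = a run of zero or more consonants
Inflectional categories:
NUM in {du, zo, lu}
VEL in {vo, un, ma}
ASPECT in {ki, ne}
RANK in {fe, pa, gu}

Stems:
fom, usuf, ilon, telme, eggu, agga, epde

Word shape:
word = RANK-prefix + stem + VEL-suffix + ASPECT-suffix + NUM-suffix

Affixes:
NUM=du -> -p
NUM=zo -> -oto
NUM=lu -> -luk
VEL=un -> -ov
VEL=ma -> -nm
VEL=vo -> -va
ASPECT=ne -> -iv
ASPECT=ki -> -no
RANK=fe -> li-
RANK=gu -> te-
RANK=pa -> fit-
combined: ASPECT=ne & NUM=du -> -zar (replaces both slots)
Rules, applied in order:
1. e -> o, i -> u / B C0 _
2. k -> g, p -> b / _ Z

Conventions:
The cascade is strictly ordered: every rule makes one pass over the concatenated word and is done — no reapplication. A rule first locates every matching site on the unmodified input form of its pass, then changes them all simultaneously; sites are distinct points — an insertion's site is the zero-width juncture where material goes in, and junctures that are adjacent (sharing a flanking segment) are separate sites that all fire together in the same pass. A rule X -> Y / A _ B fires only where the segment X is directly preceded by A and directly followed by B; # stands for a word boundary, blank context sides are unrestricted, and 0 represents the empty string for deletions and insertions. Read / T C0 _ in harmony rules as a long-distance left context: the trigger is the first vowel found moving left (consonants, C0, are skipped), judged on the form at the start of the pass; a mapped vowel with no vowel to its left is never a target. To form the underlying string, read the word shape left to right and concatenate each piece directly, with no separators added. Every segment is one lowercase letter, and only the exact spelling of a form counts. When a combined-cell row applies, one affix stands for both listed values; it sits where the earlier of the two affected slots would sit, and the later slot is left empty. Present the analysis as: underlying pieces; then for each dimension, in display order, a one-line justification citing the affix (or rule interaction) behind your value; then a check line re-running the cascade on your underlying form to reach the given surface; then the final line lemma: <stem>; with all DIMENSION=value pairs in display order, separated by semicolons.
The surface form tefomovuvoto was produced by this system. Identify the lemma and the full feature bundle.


underlying: te-fom-ov-iv-oto
NUM=zo - signalled by the affix -oto
VEL=un - signalled by the affix -ov
ASPECT=ne - signalled by the affix -iv
RANK=gu - signalled by the affix te-
check: tefomovivoto -> tefomovuvoto -> tefomovuvoto
lemma: fom; NUM=zo; VEL=un; ASPECT=ne; RANK=gu


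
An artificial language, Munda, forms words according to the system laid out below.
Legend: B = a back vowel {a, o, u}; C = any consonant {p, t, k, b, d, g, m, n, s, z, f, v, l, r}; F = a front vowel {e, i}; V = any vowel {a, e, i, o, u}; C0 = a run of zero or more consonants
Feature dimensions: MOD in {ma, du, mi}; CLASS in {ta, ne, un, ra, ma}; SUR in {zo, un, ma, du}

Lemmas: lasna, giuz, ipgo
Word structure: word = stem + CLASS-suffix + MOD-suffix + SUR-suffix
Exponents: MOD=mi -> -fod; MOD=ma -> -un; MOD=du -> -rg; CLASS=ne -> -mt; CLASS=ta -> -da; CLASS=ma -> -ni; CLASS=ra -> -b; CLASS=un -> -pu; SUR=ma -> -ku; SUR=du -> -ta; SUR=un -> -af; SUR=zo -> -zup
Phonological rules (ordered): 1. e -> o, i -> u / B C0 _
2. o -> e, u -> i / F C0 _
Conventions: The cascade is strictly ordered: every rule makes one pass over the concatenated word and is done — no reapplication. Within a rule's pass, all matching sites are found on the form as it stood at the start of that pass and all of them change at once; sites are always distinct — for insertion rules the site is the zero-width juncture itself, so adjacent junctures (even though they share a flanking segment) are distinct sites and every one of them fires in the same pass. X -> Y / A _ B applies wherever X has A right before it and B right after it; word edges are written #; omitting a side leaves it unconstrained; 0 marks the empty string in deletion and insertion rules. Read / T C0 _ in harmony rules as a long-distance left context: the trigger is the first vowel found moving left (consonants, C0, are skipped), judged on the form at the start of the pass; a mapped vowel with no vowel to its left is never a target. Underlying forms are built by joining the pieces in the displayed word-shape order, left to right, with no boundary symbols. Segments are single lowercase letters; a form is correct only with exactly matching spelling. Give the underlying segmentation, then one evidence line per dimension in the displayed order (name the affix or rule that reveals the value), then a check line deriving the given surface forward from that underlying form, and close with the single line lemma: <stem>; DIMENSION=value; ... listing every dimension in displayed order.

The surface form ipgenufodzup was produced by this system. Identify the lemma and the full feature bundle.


underlying: ipgo-ni-fod-zup
MOD=mi - signalled by the affix -fod
CLASS=ma - signalled by the affix -ni
SUR=zo - signalled by the affix -zup
check: ipgonifodzup -> ipgonufodzup -> ipgenufodzup
lemma: ipgo; MOD=mi; CLASS=ma; SUR=zo


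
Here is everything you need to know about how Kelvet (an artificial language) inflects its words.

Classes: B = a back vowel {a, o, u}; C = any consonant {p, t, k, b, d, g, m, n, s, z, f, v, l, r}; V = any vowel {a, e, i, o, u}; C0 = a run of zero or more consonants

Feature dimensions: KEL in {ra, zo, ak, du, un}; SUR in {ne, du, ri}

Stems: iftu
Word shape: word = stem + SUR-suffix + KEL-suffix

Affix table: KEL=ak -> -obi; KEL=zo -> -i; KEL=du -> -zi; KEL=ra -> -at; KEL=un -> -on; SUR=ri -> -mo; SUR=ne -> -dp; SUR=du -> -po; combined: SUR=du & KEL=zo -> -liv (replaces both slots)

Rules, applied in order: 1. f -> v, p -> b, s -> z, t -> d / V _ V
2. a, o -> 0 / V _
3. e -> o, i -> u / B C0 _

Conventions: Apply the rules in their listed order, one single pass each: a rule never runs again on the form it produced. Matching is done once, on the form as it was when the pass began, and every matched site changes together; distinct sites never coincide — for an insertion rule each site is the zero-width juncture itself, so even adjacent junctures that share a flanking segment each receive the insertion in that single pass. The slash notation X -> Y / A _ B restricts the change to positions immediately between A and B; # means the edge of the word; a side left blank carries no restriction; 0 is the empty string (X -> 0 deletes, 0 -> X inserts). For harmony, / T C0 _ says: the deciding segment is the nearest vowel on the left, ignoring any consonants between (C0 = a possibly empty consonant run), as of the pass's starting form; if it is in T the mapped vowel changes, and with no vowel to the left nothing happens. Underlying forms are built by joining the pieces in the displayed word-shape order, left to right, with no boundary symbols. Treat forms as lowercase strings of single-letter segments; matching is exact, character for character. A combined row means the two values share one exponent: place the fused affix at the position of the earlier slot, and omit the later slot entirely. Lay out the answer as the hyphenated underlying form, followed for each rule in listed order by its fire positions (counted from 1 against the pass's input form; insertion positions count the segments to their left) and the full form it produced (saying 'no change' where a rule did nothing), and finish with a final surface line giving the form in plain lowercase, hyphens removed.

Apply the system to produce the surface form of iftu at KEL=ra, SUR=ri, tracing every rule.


underlying: iftu-mo-at
1. f -> v, p -> b, s -> z, t -> d / V _ V: no change
2. a, o -> 0 / V _: fires at position(s) 7: iftumot
3. e -> o, i -> u / B C0 _: no change
surface: iftumot


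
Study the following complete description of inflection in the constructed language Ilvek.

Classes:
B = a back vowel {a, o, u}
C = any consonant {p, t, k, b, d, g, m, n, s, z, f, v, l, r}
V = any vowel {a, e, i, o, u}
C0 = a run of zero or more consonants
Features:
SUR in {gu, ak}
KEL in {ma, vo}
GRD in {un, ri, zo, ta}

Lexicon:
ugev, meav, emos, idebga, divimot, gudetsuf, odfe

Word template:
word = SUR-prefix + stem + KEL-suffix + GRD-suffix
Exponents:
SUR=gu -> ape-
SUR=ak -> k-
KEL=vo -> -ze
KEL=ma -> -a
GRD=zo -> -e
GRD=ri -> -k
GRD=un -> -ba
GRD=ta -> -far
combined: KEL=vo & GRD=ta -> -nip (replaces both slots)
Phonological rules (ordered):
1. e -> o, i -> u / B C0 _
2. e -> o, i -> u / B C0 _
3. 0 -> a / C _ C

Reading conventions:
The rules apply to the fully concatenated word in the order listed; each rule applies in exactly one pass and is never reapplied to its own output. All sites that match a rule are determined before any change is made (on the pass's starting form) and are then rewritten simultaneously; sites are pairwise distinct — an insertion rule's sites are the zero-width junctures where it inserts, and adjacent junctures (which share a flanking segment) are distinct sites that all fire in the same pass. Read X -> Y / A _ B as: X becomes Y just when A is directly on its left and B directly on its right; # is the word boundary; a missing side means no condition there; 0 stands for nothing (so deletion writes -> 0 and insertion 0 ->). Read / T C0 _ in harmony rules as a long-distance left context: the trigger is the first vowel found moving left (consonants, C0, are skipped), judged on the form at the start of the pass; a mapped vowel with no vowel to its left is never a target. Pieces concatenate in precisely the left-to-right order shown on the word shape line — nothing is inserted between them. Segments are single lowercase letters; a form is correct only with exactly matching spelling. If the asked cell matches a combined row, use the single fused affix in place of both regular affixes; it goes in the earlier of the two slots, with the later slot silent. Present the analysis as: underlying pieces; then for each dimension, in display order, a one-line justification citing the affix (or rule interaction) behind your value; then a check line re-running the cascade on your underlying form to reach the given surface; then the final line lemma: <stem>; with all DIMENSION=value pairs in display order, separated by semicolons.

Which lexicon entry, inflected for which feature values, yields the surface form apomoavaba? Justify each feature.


underlying: ape-meav-a-ba
SUR=gu - signalled by the affix ape-
KEL=ma - signalled by the affix -a
GRD=un - signalled by the affix -ba
check: apemeavaba -> apomeavaba -> apomoavaba -> apomoavaba
lemma: meav; SUR=gu; KEL=ma; GRD=un


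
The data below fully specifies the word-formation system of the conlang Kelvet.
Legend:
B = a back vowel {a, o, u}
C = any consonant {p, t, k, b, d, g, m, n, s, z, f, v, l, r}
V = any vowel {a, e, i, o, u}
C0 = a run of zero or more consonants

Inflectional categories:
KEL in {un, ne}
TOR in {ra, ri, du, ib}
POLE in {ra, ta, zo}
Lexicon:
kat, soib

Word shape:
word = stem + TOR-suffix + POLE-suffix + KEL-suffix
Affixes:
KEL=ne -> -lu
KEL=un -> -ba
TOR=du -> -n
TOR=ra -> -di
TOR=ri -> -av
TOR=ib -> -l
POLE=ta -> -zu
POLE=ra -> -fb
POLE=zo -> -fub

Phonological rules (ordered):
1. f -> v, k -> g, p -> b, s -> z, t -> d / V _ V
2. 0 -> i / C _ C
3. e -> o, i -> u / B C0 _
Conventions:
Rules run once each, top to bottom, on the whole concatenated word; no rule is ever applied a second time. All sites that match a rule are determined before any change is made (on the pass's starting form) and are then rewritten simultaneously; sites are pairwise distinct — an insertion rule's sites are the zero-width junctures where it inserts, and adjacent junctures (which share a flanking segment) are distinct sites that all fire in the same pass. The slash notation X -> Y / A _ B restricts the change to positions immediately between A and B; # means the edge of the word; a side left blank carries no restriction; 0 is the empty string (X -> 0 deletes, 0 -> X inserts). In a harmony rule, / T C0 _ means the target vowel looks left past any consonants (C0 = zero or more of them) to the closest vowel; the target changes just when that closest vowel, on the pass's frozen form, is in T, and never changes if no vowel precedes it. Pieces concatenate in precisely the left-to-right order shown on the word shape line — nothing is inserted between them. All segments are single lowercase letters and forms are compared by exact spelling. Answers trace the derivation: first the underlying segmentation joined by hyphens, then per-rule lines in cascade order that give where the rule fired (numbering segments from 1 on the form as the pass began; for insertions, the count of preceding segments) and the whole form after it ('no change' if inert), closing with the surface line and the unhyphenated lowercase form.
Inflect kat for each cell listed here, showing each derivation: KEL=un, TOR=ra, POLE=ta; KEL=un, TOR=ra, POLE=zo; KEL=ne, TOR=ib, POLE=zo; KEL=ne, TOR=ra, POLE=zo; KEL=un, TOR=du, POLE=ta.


cell KEL=un, TOR=ra, POLE=ta:
underlying: kat-di-zu-ba
1. f -> v, k -> g, p -> b, s -> z, t -> d / V _ V: no change
2. 0 -> i / C _ C: inserts after position(s) 3: katidizuba
3. e -> o, i -> u / B C0 _: fires at position(s) 4: katudizuba
surface: katudizuba

cell KEL=un, TOR=ra, POLE=zo:
underlying: kat-di-fub-ba
1. f -> v, k -> g, p -> b, s -> z, t -> d / V _ V: fires at position(s) 6: katdivubba
2. 0 -> i / C _ C: inserts after position(s) 3, 8: katidivubiba
3. e -> o, i -> u / B C0 _: fires at position(s) 4, 10: katudivububa
surface: katudivububa

cell KEL=ne, TOR=ib, POLE=zo:
underlying: kat-l-fub-lu
1. f -> v, k -> g, p -> b, s -> z, t -> d / V _ V: no change
2. 0 -> i / C _ C: inserts after position(s) 3, 4, 7: katilifubilu
3. e -> o, i -> u / B C0 _: fires at position(s) 4, 10: katulifubulu
surface: katulifubulu

cell KEL=ne, TOR=ra, POLE=zo:
underlying: kat-di-fub-lu
1. f -> v, k -> g, p -> b, s -> z, t -> d / V _ V: fires at position(s) 6: katdivublu
2. 0 -> i / C _ C: inserts after position(s) 3, 8: katidivubilu
3. e -> o, i -> u / B C0 _: fires at position(s) 4, 10: katudivubulu
surface: katudivubulu

cell KEL=un, TOR=du, POLE=ta:
underlying: kat-n-zu-ba
1. f -> v, k -> g, p -> b, s -> z, t -> d / V _ V: no change
2. 0 -> i / C _ C: inserts after position(s) 3, 4: katinizuba
3. e -> o, i -> u / B C0 _: fires at position(s) 4: katunizuba
surface: katunizuba


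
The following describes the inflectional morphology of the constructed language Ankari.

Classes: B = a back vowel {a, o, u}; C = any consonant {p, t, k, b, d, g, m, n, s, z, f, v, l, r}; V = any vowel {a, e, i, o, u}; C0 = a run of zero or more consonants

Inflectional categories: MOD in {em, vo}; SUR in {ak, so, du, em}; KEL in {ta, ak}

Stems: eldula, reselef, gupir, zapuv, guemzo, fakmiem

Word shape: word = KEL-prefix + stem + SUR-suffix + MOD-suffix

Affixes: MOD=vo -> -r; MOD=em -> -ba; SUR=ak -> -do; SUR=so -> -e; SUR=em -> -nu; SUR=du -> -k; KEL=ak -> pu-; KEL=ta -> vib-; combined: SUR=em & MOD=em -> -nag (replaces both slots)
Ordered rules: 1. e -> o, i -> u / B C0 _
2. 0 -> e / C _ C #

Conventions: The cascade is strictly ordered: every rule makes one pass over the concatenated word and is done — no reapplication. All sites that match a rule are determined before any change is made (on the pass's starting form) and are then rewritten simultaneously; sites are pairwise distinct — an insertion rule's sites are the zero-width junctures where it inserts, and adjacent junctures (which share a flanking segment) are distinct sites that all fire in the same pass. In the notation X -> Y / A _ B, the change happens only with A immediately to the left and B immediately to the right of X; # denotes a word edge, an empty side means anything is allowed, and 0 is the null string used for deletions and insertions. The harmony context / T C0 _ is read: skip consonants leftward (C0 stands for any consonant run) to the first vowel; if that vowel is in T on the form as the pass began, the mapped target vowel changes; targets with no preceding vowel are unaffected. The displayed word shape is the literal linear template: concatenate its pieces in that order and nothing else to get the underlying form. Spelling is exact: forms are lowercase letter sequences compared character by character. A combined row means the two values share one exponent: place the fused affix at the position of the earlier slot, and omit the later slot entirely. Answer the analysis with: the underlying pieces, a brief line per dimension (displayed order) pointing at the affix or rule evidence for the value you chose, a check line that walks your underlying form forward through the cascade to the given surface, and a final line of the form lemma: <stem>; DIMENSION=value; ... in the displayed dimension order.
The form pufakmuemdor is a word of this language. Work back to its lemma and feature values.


underlying: pu-fakmiem-do-r
MOD=vo - signalled by the affix -r
SUR=ak - signalled by the affix -do
KEL=ak - signalled by the affix pu-
check: pufakmiemdor -> pufakmuemdor -> pufakmuemdor
lemma: fakmiem; MOD=vo; SUR=ak; KEL=ak


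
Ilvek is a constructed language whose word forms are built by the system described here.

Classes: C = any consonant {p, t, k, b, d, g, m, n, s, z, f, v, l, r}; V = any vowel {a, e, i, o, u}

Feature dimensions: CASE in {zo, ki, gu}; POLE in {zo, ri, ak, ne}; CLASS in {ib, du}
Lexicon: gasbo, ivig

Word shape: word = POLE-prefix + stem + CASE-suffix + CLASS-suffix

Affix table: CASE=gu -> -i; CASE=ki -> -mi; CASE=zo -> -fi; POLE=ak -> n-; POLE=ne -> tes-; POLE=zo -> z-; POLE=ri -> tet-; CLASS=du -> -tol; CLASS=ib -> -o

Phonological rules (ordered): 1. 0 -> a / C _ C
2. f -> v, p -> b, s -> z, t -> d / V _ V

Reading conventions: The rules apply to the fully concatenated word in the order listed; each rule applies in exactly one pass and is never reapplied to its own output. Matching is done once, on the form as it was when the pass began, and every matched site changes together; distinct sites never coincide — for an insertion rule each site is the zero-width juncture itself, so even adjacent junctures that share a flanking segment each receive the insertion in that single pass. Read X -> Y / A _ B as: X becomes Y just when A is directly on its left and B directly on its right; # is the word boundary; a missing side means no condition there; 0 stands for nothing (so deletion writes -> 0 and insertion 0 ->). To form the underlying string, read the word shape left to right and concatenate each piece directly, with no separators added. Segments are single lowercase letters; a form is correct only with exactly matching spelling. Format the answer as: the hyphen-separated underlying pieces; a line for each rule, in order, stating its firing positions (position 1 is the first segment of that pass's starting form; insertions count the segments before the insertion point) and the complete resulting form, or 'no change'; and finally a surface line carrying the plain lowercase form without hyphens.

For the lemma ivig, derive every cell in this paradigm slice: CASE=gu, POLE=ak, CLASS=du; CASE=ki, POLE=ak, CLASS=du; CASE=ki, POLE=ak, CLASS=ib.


cell CASE=gu, POLE=ak, CLASS=du:
underlying: n-ivig-i-tol
1. 0 -> a / C _ C: no change
2. f -> v, p -> b, s -> z, t -> d / V _ V: fires at position(s) 7: nivigidol
surface: nivigidol

cell CASE=ki, POLE=ak, CLASS=du:
underlying: n-ivig-mi-tol
1. 0 -> a / C _ C: inserts after position(s) 5: nivigamitol
2. f -> v, p -> b, s -> z, t -> d / V _ V: fires at position(s) 9: nivigamidol
surface: nivigamidol

cell CASE=ki, POLE=ak, CLASS=ib:
underlying: n-ivig-mi-o
1. 0 -> a / C _ C: inserts after position(s) 5: nivigamio
2. f -> v, p -> b, s -> z, t -> d / V _ V: no change
surface: nivigamio


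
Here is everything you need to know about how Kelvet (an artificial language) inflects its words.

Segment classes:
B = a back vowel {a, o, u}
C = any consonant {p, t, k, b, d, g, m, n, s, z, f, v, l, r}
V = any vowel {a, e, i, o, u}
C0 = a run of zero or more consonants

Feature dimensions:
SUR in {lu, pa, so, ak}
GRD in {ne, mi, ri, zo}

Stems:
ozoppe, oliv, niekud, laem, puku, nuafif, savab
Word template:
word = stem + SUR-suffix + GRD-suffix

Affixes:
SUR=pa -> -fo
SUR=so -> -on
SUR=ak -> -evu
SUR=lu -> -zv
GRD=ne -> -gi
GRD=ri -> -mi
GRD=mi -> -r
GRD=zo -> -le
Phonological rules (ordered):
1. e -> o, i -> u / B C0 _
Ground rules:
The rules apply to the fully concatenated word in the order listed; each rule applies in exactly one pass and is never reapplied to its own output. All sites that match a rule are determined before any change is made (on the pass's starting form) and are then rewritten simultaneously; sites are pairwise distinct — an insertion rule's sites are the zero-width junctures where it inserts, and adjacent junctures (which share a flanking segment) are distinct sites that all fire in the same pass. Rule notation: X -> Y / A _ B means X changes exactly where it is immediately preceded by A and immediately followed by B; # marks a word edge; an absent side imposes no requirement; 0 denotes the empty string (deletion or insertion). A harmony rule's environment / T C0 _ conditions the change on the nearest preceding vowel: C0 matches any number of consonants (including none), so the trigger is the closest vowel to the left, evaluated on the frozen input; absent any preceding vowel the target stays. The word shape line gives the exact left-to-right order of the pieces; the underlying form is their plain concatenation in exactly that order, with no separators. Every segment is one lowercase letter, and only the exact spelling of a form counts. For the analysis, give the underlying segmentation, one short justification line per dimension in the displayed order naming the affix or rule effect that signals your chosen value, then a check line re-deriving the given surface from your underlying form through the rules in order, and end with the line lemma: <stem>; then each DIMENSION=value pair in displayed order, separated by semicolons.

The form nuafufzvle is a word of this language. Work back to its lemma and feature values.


underlying: nuafif-zv-le
SUR=lu - signalled by the affix -zv
GRD=zo - signalled by the affix -le
check: nuafifzvle -> nuafufzvle
lemma: nuafif; SUR=lu; GRD=zo


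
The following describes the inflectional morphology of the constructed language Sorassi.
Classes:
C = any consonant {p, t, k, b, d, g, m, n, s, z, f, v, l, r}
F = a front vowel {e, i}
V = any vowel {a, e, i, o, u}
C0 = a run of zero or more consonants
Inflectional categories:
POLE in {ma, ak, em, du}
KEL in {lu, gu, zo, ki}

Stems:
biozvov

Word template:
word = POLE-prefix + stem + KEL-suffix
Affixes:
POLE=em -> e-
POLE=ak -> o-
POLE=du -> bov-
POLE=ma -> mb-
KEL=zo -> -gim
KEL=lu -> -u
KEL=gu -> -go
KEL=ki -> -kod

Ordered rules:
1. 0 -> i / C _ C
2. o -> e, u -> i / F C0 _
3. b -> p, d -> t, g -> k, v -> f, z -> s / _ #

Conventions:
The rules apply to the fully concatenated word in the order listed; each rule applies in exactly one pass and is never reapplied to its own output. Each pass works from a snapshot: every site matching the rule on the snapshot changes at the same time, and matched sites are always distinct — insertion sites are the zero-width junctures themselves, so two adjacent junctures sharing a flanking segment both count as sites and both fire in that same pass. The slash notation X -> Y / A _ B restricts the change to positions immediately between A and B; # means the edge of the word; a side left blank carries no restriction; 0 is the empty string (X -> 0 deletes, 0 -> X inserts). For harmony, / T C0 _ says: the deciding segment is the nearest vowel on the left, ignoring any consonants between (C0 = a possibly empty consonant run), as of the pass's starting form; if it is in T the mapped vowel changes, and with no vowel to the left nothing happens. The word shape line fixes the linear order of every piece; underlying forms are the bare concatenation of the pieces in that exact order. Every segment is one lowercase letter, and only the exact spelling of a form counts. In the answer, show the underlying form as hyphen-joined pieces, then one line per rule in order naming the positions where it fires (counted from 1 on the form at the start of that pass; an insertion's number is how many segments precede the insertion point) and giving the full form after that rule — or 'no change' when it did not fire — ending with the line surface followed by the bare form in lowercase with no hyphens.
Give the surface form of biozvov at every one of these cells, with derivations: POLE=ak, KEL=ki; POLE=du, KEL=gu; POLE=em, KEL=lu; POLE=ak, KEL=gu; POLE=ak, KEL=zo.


cell POLE=ak, KEL=ki:
underlying: o-biozvov-kod
1. 0 -> i / C _ C: inserts after position(s) 5, 8: obiozivovikod
2. o -> e, u -> i / F C0 _: fires at position(s) 4, 8, 12: obieziveviked
3. b -> p, d -> t, g -> k, v -> f, z -> s / _ #: fires at position(s) 13: obieziveviket
surface: obieziveviket

cell POLE=du, KEL=gu:
underlying: bov-biozvov-go
1. 0 -> i / C _ C: inserts after position(s) 3, 7, 10: bovibiozivovigo
2. o -> e, u -> i / F C0 _: fires at position(s) 7, 11, 15: bovibiezivevige
3. b -> p, d -> t, g -> k, v -> f, z -> s / _ #: no change
surface: bovibiezivevige

cell POLE=em, KEL=lu:
underlying: e-biozvov-u
1. 0 -> i / C _ C: inserts after position(s) 5: ebiozivovu
2. o -> e, u -> i / F C0 _: fires at position(s) 4, 8: ebiezivevu
3. b -> p, d -> t, g -> k, v -> f, z -> s / _ #: no change
surface: ebiezivevu

cell POLE=ak, KEL=gu:
underlying: o-biozvov-go
1. 0 -> i / C _ C: inserts after position(s) 5, 8: obiozivovigo
2. o -> e, u -> i / F C0 _: fires at position(s) 4, 8, 12: obiezivevige
3. b -> p, d -> t, g -> k, v -> f, z -> s / _ #: no change
surface: obiezivevige

cell POLE=ak, KEL=zo:
underlying: o-biozvov-gim
1. 0 -> i / C _ C: inserts after position(s) 5, 8: obiozivovigim
2. o -> e, u -> i / F C0 _: fires at position(s) 4, 8: obiezivevigim
3. b -> p, d -> t, g -> k, v -> f, z -> s / _ #: no change
surface: obiezivevigim


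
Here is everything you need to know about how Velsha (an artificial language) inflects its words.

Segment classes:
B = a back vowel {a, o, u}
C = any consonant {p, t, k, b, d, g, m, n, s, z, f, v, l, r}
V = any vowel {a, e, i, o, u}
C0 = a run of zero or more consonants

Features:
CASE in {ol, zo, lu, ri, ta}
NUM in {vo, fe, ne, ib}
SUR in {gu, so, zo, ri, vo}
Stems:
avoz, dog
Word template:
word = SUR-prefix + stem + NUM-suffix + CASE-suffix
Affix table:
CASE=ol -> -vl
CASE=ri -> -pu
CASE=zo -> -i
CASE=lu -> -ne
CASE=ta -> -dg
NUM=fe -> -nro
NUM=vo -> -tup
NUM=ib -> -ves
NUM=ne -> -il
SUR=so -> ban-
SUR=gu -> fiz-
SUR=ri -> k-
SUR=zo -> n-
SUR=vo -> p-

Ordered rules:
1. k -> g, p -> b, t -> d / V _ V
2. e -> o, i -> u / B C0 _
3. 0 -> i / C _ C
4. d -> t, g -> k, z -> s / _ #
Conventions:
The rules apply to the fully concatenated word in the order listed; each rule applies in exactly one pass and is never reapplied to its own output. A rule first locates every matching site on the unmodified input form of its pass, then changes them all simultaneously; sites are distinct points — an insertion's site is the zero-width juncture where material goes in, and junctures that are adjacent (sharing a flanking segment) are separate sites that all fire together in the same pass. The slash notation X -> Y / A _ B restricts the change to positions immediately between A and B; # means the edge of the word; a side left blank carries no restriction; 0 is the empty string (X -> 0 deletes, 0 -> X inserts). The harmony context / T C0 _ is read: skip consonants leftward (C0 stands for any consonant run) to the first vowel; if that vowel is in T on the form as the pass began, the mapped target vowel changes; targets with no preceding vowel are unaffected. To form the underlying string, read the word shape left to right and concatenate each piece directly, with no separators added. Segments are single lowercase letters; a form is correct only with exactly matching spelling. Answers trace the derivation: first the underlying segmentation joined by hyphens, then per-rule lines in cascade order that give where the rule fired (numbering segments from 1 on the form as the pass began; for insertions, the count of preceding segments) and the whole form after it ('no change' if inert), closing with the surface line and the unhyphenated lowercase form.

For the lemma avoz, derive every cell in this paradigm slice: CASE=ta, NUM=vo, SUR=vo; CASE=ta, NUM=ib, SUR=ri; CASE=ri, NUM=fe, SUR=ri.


cell CASE=ta, NUM=vo, SUR=vo:
underlying: p-avoz-tup-dg
1. k -> g, p -> b, t -> d / V _ V: no change
2. e -> o, i -> u / B C0 _: no change
3. 0 -> i / C _ C: inserts after position(s) 5, 8, 9: pavozitupidig
4. d -> t, g -> k, z -> s / _ #: fires at position(s) 13: pavozitupidik
surface: pavozitupidik

cell CASE=ta, NUM=ib, SUR=ri:
underlying: k-avoz-ves-dg
1. k -> g, p -> b, t -> d / V _ V: no change
2. e -> o, i -> u / B C0 _: fires at position(s) 7: kavozvosdg
3. 0 -> i / C _ C: inserts after position(s) 5, 8, 9: kavozivosidig
4. d -> t, g -> k, z -> s / _ #: fires at position(s) 13: kavozivosidik
surface: kavozivosidik

cell CASE=ri, NUM=fe, SUR=ri:
underlying: k-avoz-nro-pu
1. k -> g, p -> b, t -> d / V _ V: fires at position(s) 9: kavoznrobu
2. e -> o, i -> u / B C0 _: no change
3. 0 -> i / C _ C: inserts after position(s) 5, 6: kavozinirobu
4. d -> t, g -> k, z -> s / _ #: no change
surface: kavozinirobu


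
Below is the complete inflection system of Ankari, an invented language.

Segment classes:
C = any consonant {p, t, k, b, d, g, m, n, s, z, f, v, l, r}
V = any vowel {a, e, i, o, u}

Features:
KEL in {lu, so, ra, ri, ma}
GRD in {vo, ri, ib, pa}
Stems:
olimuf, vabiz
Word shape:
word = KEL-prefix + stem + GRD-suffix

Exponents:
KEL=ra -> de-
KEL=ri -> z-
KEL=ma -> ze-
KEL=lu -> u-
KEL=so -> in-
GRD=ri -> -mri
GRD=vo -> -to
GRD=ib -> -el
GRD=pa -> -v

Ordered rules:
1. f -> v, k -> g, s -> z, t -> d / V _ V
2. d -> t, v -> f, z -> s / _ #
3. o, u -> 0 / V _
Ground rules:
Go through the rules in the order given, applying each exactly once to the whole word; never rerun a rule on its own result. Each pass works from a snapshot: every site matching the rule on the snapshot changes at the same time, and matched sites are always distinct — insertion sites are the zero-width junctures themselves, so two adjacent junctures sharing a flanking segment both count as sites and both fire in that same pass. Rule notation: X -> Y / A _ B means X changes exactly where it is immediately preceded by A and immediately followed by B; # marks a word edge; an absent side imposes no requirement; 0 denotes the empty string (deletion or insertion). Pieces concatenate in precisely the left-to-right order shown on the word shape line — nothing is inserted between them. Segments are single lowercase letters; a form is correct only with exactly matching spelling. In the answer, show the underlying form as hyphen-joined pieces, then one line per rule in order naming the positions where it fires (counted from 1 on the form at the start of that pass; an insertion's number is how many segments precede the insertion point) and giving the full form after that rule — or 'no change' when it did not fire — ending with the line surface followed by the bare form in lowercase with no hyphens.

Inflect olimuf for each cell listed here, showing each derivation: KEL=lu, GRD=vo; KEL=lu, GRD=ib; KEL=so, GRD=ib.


cell KEL=lu, GRD=vo:
underlying: u-olimuf-to
1. f -> v, k -> g, s -> z, t -> d / V _ V: no change
2. d -> t, v -> f, z -> s / _ #: no change
3. o, u -> 0 / V _: fires at position(s) 2: ulimufto
surface: ulimufto

cell KEL=lu, GRD=ib:
underlying: u-olimuf-el
1. f -> v, k -> g, s -> z, t -> d / V _ V: fires at position(s) 7: uolimuvel
2. d -> t, v -> f, z -> s / _ #: no change
3. o, u -> 0 / V _: fires at position(s) 2: ulimuvel
surface: ulimuvel

cell KEL=so, GRD=ib:
underlying: in-olimuf-el
1. f -> v, k -> g, s -> z, t -> d / V _ V: fires at position(s) 8: inolimuvel
2. d -> t, v -> f, z -> s / _ #: no change
3. o, u -> 0 / V _: no change
surface: inolimuvel


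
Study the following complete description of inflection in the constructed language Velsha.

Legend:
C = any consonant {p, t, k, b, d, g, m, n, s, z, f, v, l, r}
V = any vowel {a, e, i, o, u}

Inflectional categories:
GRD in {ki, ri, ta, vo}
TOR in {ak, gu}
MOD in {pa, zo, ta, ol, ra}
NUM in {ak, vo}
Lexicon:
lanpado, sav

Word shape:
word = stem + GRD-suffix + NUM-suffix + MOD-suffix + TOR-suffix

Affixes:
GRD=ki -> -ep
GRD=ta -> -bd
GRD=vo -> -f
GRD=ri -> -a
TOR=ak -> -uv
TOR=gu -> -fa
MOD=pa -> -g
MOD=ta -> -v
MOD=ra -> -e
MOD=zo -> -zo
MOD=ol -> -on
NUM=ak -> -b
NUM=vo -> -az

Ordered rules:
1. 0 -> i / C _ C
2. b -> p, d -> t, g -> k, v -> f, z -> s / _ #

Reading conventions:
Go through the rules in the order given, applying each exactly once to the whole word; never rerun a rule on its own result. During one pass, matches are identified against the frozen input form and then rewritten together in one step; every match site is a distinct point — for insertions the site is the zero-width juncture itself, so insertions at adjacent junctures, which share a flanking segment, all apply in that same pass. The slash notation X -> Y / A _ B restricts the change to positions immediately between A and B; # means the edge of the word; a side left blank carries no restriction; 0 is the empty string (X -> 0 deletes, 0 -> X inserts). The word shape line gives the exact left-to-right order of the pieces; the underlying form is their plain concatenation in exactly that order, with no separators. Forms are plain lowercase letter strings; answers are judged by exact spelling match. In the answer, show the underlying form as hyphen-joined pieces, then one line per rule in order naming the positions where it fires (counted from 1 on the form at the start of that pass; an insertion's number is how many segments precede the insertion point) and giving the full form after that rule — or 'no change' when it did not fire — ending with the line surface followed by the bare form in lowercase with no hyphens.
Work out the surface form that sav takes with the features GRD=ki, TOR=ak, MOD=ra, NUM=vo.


underlying: sav-ep-az-e-uv
1. 0 -> i / C _ C: no change
2. b -> p, d -> t, g -> k, v -> f, z -> s / _ #: fires at position(s) 10: savepazeuf
surface: savepazeuf


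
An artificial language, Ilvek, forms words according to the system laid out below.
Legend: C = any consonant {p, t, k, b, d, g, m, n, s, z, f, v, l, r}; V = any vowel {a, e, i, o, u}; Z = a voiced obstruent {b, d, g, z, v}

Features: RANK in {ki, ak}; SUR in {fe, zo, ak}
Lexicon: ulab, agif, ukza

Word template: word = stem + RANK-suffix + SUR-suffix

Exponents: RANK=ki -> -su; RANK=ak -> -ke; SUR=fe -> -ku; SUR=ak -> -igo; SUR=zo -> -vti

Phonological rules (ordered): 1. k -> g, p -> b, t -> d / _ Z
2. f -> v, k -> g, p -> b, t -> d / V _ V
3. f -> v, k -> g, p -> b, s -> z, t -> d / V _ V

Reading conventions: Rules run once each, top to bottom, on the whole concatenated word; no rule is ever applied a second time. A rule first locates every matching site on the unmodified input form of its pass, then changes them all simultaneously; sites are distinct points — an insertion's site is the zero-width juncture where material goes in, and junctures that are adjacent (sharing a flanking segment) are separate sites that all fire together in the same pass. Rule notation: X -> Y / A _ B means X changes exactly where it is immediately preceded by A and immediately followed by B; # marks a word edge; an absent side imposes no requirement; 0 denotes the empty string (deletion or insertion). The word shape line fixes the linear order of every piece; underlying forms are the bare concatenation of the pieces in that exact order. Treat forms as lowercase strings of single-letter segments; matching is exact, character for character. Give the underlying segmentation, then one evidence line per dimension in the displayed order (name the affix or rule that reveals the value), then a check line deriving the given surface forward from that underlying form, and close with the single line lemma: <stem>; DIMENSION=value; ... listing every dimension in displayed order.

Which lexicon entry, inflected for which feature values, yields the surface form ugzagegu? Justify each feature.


underlying: ukza-ke-ku
RANK=ak - signalled by the affix -ke
SUR=fe - signalled by the affix -ku
check: ukzakeku -> ugzakeku -> ugzagegu -> ugzagegu
lemma: ukza; RANK=ak; SUR=fe


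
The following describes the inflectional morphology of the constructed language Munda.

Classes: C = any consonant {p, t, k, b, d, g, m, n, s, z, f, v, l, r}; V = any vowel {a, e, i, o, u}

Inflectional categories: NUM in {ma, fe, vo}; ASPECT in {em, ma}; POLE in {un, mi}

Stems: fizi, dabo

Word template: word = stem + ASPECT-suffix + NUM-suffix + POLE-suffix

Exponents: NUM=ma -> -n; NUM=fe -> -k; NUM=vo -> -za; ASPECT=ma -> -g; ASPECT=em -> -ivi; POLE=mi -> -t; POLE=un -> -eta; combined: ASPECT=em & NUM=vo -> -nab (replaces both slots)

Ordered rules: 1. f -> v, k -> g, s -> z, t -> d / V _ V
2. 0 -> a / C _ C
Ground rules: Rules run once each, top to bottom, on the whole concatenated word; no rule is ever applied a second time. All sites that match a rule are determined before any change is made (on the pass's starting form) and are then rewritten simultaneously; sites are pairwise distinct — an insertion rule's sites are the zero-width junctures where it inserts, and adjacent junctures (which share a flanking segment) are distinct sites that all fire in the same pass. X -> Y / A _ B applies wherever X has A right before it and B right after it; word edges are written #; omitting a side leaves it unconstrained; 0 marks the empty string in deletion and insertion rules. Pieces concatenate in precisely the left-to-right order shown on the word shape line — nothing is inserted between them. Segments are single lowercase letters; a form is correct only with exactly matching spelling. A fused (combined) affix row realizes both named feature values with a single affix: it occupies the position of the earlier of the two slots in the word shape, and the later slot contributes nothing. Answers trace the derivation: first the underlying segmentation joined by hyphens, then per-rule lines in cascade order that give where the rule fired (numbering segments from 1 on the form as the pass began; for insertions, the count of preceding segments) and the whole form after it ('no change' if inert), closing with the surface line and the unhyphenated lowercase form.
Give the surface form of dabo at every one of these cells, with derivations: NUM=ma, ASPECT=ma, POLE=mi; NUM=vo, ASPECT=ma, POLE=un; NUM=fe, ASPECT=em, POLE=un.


cell NUM=ma, ASPECT=ma, POLE=mi:
underlying: dabo-g-n-t
1. f -> v, k -> g, s -> z, t -> d / V _ V: no change
2. 0 -> a / C _ C: inserts after position(s) 5, 6: daboganat
surface: daboganat

cell NUM=vo, ASPECT=ma, POLE=un:
underlying: dabo-g-za-eta
1. f -> v, k -> g, s -> z, t -> d / V _ V: fires at position(s) 9: dabogzaeda
2. 0 -> a / C _ C: inserts after position(s) 5: dabogazaeda
surface: dabogazaeda

cell NUM=fe, ASPECT=em, POLE=un:
underlying: dabo-ivi-k-eta
1. f -> v, k -> g, s -> z, t -> d / V _ V: fires at position(s) 8, 10: daboivigeda
2. 0 -> a / C _ C: no change
surface: daboivigeda


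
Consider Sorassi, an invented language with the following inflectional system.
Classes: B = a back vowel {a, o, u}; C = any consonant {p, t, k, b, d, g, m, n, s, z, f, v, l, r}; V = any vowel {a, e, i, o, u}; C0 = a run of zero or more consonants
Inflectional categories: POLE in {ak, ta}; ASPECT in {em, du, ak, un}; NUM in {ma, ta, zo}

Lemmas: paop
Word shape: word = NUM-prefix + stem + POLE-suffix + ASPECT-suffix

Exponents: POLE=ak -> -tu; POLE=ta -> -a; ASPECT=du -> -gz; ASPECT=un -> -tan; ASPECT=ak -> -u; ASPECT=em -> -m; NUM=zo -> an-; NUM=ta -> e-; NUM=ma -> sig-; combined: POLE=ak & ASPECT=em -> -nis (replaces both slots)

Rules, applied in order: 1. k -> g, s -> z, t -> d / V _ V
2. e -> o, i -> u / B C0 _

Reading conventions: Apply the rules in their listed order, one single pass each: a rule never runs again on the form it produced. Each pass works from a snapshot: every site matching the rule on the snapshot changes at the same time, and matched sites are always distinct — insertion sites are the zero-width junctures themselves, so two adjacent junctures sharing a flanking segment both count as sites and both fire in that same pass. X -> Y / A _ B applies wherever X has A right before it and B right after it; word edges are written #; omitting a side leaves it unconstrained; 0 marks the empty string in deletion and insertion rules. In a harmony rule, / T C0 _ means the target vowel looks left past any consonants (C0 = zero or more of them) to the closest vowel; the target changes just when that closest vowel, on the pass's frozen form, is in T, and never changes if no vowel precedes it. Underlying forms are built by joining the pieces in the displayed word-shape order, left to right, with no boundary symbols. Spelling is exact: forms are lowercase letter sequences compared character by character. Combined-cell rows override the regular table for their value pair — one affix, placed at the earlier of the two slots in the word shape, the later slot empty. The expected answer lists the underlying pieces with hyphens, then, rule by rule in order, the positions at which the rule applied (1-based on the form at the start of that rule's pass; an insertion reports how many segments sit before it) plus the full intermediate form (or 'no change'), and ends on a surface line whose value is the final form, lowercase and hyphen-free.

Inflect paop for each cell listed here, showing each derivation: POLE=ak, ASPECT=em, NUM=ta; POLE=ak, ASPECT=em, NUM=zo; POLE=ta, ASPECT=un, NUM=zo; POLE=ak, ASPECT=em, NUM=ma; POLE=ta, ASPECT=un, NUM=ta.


cell POLE=ak, ASPECT=em, NUM=ta:
underlying: e-paop-nis
1. k -> g, s -> z, t -> d / V _ V: no change
2. e -> o, i -> u / B C0 _: fires at position(s) 7: epaopnus
surface: epaopnus

cell POLE=ak, ASPECT=em, NUM=zo:
underlying: an-paop-nis
1. k -> g, s -> z, t -> d / V _ V: no change
2. e -> o, i -> u / B C0 _: fires at position(s) 8: anpaopnus
surface: anpaopnus

cell POLE=ta, ASPECT=un, NUM=zo:
underlying: an-paop-a-tan
1. k -> g, s -> z, t -> d / V _ V: fires at position(s) 8: anpaopadan
2. e -> o, i -> u / B C0 _: no change
surface: anpaopadan

cell POLE=ak, ASPECT=em, NUM=ma:
underlying: sig-paop-nis
1. k -> g, s -> z, t -> d / V _ V: no change
2. e -> o, i -> u / B C0 _: fires at position(s) 9: sigpaopnus
surface: sigpaopnus

cell POLE=ta, ASPECT=un, NUM=ta:
underlying: e-paop-a-tan
1. k -> g, s -> z, t -> d / V _ V: fires at position(s) 7: epaopadan
2. e -> o, i -> u / B C0 _: no change
surface: epaopadan
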